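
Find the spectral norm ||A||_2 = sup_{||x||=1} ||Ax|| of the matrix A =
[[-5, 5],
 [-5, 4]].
||A||_2 = sqrt((91 + sqrt(8181))/2) ≈ 9.5249 (= sqrt(largest eigenvalue of A^T A))

||A||_2 = sigma_max(A) = sqrt(lambda_max(A^T A)). Form the symmetric matrix M = A^T A =
[[50, -45],
 [-45, 41]].
Its characteristic polynomial (trace, determinant of M give the coefficients) is
  p(λ) = det(λ I - M) = λ^2 - 91λ + 25.
For λ^2 - 91λ + 25 the discriminant is 8181. It is nonnegative but not a perfect square, so the roots are real and irrational: λ = (91 ± sqrt(8181))/2 ≈ 90.7244, 0.2756.
So the eigenvalues of A^T A are ≈ 0.2756, 90.7244 (all ≥ 0, as they must be for A^T A). The largest is λ_max = (91 + sqrt(8181))/2 ≈ 90.7244, hence ||A||_2 = sqrt(λ_max) = sqrt((91 + sqrt(8181))/2) ≈ 9.5249.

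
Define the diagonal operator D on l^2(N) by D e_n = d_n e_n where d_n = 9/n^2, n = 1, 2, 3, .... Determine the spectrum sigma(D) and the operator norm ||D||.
sigma(D) = {9/n^2 : n ≥ 1} ∪ {0}; ||D|| = 9

A bounded diagonal operator on l^2 with diagonal entries d_n has spectrum equal to the closure of {d_n : n ≥ 1}: every d_n is an eigenvalue (with eigenvector e_n), so {d_n} ⊂ sigma(D); the spectrum is closed, so its closure is too; and for lambda not in the closure, (D - lambda I) has bounded inverse (the diagonal entries 1/(d_n - lambda) are bounded). For our sequence d_n = 9/n^2, n = 1, 2, 3, ...:
  - {d_n} = {9/n^2 : n ≥ 1}; the only limit point is 0
  - closure = {9/n^2 : n ≥ 1} ∪ {0}
For the norm: a diagonal operator has ||D|| = sup_n |d_n|. Here d_n = 9/n^2 is positive and decreasing, so sup_n |d_n| = d_1 = 9. So ||D|| = 9.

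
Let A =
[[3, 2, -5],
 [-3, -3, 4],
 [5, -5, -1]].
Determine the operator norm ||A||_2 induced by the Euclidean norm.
||A||_2 ≈ 8.6737 (= sqrt(largest eigenvalue of A^T A))

||A||_2 = sigma_max(A) = sqrt(lambda_max(A^T A)). Form the symmetric matrix M = A^T A =
[[43, -10, -32],
 [-10, 38, -17],
 [-32, -17, 42]].
Its characteristic polynomial (trace, sum of principal 2x2 minors, determinant of M give the coefficients) is
  p(λ) = det(λ I - M) = λ^3 - 123λ^2 + 3623λ - 2209.
No integer candidate from the rational root theorem (±divisors of 2209) is a root, so the roots are irrational. The cubic discriminant is Δ = 9506072272 > 0, so there are three distinct real roots. p(0) = -2209 and p(1) = 1292 have opposite signs, so a root lies in (0, 1); Newton's method refines it to λ ≈ 0.6228. p(47) = 188 and p(48) = -1105 have opposite signs, so a root lies in (47, 48); Newton's method refines it to λ ≈ 47.1436. p(75) = -484 and p(76) = 1667 have opposite signs, so a root lies in (75, 76); Newton's method refines it to λ ≈ 75.2336. Check (Vieta): the three roots sum to 123, matching tr M = 123.
So the eigenvalues of A^T A are ≈ 0.6228, 47.1436, 75.2336 (all ≥ 0, as they must be for A^T A). The largest is λ_max ≈ 75.2336, hence ||A||_2 = sqrt(λ_max) ≈ 8.6737.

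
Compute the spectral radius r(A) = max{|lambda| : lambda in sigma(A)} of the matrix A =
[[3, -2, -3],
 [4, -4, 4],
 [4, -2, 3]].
r(A) ≈ 4.6219

The eigenvalues of A are the roots of its characteristic polynomial. With M = A (coefficients from the trace, the sum of principal 2x2 minors, and det A):
  p(λ) = det(λ I - M) = λ^3 - 2λ^2 + 13λ + 44.
No integer candidate from the rational root theorem (±divisors of 44) is a root, so the roots are irrational. The cubic discriminant is Δ = -79568 < 0, so there is one real root and a complex-conjugate pair. p(-3) = -40 and p(-2) = 2 have opposite signs, so a root lies in (-3, -2); Newton's method refines it to λ ≈ -2.0597. Dividing out (λ - (-2.0597)) leaves approximately λ^2 - 4.0597λ + 21.362. For λ^2 - 4.0597λ + 21.362 the discriminant is -68.9665. It is negative, so the remaining roots are the complex-conjugate pair λ ≈ 2.0299 ± 4.1523i. Their product equals the constant term, so |λ|^2 ≈ 21.362 and |λ| ≈ 4.6219.
Thus the eigenvalues (to 4 decimals) are -2.0597 (modulus 2.0597); 2.0299 ± 4.1523i (modulus 4.6219). The spectral radius is the largest modulus: r(A) ≈ 4.6219. (Cross-check: r(A) ≤ ||A||_2 ≈ 8.8177; equality holds whenever A is normal, though it can also hold for some non-normal A.)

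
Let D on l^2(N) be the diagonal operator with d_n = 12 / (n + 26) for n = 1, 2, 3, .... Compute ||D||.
||D|| = 4/9 (attained at n = 1)

For D diagonal, ||D|| = sup_n |d_n| = sup_n 12/(n + 26). This is positive and strictly decreasing in n, so the supremum is attained at n = 1: d_1 = 12/(1 + 26) = 4/9. Hence ||D|| = 4/9.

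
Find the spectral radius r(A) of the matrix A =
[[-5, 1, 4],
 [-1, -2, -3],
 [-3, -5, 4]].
r(A) ≈ 5.267

The eigenvalues of A are the roots of its characteristic polynomial. With M = A (coefficients from the trace, the sum of principal 2x2 minors, and det A):
  p(λ) = det(λ I - M) = λ^3 + 3λ^2 - 20λ - 124.
No integer candidate from the rational root theorem (±divisors of 124) is a root, so the roots are irrational. The cubic discriminant is Δ = -232240 < 0, so there is one real root and a complex-conjugate pair. p(5) = -24 and p(6) = 80 have opposite signs, so a root lies in (5, 6); Newton's method refines it to λ ≈ 5.267. Dividing out (λ - (5.267)) leaves approximately λ^2 + 8.267λ + 23.5427. For λ^2 + 8.267λ + 23.5427 the discriminant is -25.827. It is negative, so the remaining roots are the complex-conjugate pair λ ≈ -4.1335 ± 2.541i. Their product equals the constant term, so |λ|^2 ≈ 23.5427 and |λ| ≈ 4.8521.
Thus the eigenvalues (to 4 decimals) are 5.267 (modulus 5.267); -4.1335 ± 2.541i (modulus 4.8521). The spectral radius is the largest modulus: r(A) ≈ 5.267. (Cross-check: r(A) ≤ ||A||_2 ≈ 8.5298; equality holds whenever A is normal, though it can also hold for some non-normal A.)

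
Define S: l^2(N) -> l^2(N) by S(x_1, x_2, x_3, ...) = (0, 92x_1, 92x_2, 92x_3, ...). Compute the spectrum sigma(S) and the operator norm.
sigma(S) = closed disk {z in C : |z| ≤ 92}; ||S|| = 92

Note S = 92·U where U is the unit right shift (U x)_k = x_{k-1} (with x_0 := 0); so ||S|| = 92||U|| and sigma(S) = 92·sigma(U). ||S x||^2 = sum_{k≥1} |92x_k|^2 = 8464||x||^2, so ||S|| = 92 and sigma(S) ⊂ {|z| ≤ 92}. For any |lambda| < 92, the equation (S - lambda I) x = 0 forces x_1 = 0, then 92x_k = lambda x_{k+1} ⇒ x = 0, so S has no eigenvalues. But (S - lambda I) is not surjective for |lambda| < 92: solving (S - lambda I) x = e_1 would require x_n proportional to (lambda/92)^(-n), which is not in l^2. So every |lambda| < 92 lies in the residual spectrum. The boundary |lambda| = 92 is in the approximate point spectrum (the spectrum is closed). Hence sigma(S) is the closed disk of radius 92.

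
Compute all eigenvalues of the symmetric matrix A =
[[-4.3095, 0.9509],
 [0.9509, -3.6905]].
sigma(A) ≈ {-5, -3}

A is real symmetric, so its spectrum consists of real eigenvalues. Expanding the characteristic polynomial of the displayed matrix gives
  det(λ I - A) = p(λ) = λ^2 + (8)λ + (15).
Solving p(λ) = 0 yields eigenvalues ≈ -5, -3. (A is shown rounded to 4 decimals, so these recover the underlying integer eigenvalues to within that precision.)
Verification: the trace of A = -8 equals the sum of eigenvalues -8, and det(A) ≈ 15.0000 matches the eigenvalue product 15.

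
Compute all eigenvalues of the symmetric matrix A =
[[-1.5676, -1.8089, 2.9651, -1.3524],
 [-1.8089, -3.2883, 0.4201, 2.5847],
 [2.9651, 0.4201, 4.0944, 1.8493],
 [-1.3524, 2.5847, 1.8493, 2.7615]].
sigma(A) ≈ {-5, -3, 4, 6}

A is real symmetric, so its spectrum consists of real eigenvalues. Expanding the characteristic polynomial of the displayed matrix gives
  det(λ I - A) = p(λ) = λ^4 + (-2)λ^3 + (-41)λ^2 + (42)λ + (360).
Solving p(λ) = 0 yields eigenvalues ≈ -5, -3, 4, 6. (A is shown rounded to 4 decimals, so these recover the underlying integer eigenvalues to within that precision.)
Verification: the trace of A = 2 equals the sum of eigenvalues 2, and det(A) ≈ 359.9993 matches the eigenvalue product 360.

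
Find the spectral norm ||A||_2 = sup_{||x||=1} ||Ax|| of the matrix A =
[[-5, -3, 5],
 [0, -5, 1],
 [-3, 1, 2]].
||A||_2 ≈ 8.6266 (= sqrt(largest eigenvalue of A^T A))

||A||_2 = sigma_max(A) = sqrt(lambda_max(A^T A)). Form the symmetric matrix M = A^T A =
[[34, 12, -31],
 [12, 35, -18],
 [-31, -18, 30]].
Its characteristic polynomial (trace, sum of principal 2x2 minors, determinant of M give the coefficients) is
  p(λ) = det(λ I - M) = λ^3 - 99λ^2 + 1831λ - 121.
No integer candidate from the rational root theorem (±divisors of 121) is a root, so the roots are irrational. The cubic discriminant is Δ = 8229077456 > 0, so there are three distinct real roots. p(0) = -121 and p(1) = 1612 have opposite signs, so a root lies in (0, 1); Newton's method refines it to λ ≈ 0.0663. p(24) = 623 and p(25) = -596 have opposite signs, so a root lies in (24, 25); Newton's method refines it to λ ≈ 24.5163. p(74) = -1527 and p(75) = 2204 have opposite signs, so a root lies in (74, 75); Newton's method refines it to λ ≈ 74.4174. Check (Vieta): the three roots sum to 99, matching tr M = 99.
So the eigenvalues of A^T A are ≈ 0.0663, 24.5163, 74.4174 (all ≥ 0, as they must be for A^T A). The largest is λ_max ≈ 74.4174, hence ||A||_2 = sqrt(λ_max) ≈ 8.6266.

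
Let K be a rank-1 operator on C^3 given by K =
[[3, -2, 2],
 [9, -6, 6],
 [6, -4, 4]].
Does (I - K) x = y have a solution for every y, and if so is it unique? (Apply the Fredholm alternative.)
(I - K) is singular (det(I - K) = 0, i.e. 1 ∈ sigma(K)). (I - K) x = y is solvable iff y ⊥ ker((I - K)^*) = span{(3, -2, 2)}, i.e. iff 3y_1 - 2y_2 + 2y_3 = 0. When solvable, the solutions are x = y + c·(1, 3, 2), c arbitrary (ker(I - K) = span{(1, 3, 2)}, dimension 1).

K has rank 1, so it is an outer product K = u v^T: every row of K is a multiple of one row vector. Reading off the entries, u = (1, 3, 2) and v = (3, -2, 2) (row i of K equals u_i·v^T). A rank-one matrix u v^T satisfies K u = u (v·u) and kills the (2)-dimensional subspace v^⊥, so its characteristic polynomial is lambda^2 (lambda - v·u) with v·u = tr K = 1. Hence the eigenvalues of I - K are 1 (multiplicity 2) and 1 - (1) = 0, so det(I - K) = 0. (Direct check: I - K =
[[-2, 2, -2],
 [-9, 7, -6],
 [-6, 4, -3]]
has determinant 0.) So 1 is an eigenvalue of K and (I - K) is not invertible. The finite-dimensional Fredholm alternative says: either (I - K) is invertible, or ker(I - K) ≠ {0} and then range(I - K) = ker((I - K)^*)^⊥, with dim ker(I - K) = dim ker((I - K)^*). We are in the second case, so we need both kernels. Kernel of I - K: (I - K) u = u - u (v·u) = u - u = 0, so ker(I - K) = span{u} = span{(1, 3, 2)} (it is exactly 1-dimensional because rank(I - K) = 2). Kernel of the adjoint: K is real, so (I - K)^* = I - K^T = I - v u^T, and (I - v u^T) v = v - v (u·v) = 0; hence ker((I - K)^*) = span{v} = span{(3, -2, 2)}. Therefore (I - K) x = y is solvable iff <y, v> = 0, i.e. iff 3y_1 - 2y_2 + 2y_3 = 0. When this holds, K y = u (v·y) = 0, so (I - K) y = y and x = y is a particular solution; the full solution set is the line x = y + c·u = y + c·(1, 3, 2), c ∈ C.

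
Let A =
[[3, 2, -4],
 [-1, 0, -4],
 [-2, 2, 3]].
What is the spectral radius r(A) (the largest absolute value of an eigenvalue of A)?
r(A) ≈ 5.7259

The eigenvalues of A are the roots of its characteristic polynomial. With M = A (coefficients from the trace, the sum of principal 2x2 minors, and det A):
  p(λ) = det(λ I - M) = λ^3 - 6λ^2 + 11λ - 54.
No integer candidate from the rational root theorem (±divisors of 54) is a root, so the roots are irrational. The cubic discriminant is Δ = -62204 < 0, so there is one real root and a complex-conjugate pair. p(5) = -24 and p(6) = 12 have opposite signs, so a root lies in (5, 6); Newton's method refines it to λ ≈ 5.7259. Dividing out (λ - (5.7259)) leaves approximately λ^2 - 0.2741λ + 9.4308. For λ^2 - 0.2741λ + 9.4308 the discriminant is -37.6479. It is negative, so the remaining roots are the complex-conjugate pair λ ≈ 0.137 ± 3.0679i. Their product equals the constant term, so |λ|^2 ≈ 9.4308 and |λ| ≈ 3.071.
Thus the eigenvalues (to 4 decimals) are 5.7259 (modulus 5.7259); 0.137 ± 3.0679i (modulus 3.071). The spectral radius is the largest modulus: r(A) ≈ 5.7259. (Cross-check: r(A) ≤ ||A||_2 ≈ 6.8647; equality holds whenever A is normal, though it can also hold for some non-normal A.)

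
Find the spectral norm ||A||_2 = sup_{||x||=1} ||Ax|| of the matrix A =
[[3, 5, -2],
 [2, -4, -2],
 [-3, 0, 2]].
||A||_2 ≈ 6.7239 (= sqrt(largest eigenvalue of A^T A))

||A||_2 = sigma_max(A) = sqrt(lambda_max(A^T A)). Form the symmetric matrix M = A^T A =
[[22, 7, -16],
 [7, 41, -2],
 [-16, -2, 12]].
Its characteristic polynomial (trace, sum of principal 2x2 minors, determinant of M give the coefficients) is
  p(λ) = det(λ I - M) = λ^3 - 75λ^2 + 1349λ - 100.
No integer candidate from the rational root theorem (±divisors of 100) is a root, so the roots are irrational. The cubic discriminant is Δ = 429829429 > 0, so there are three distinct real roots. p(0) = -100 and p(1) = 1175 have opposite signs, so a root lies in (0, 1); Newton's method refines it to λ ≈ 0.0744. p(29) = 335 and p(30) = -130 have opposite signs, so a root lies in (29, 30); Newton's method refines it to λ ≈ 29.7144. p(45) = -145 and p(46) = 590 have opposite signs, so a root lies in (45, 46); Newton's method refines it to λ ≈ 45.2112. Check (Vieta): the three roots sum to 75, matching tr M = 75.
So the eigenvalues of A^T A are ≈ 0.0744, 29.7144, 45.2112 (all ≥ 0, as they must be for A^T A). The largest is λ_max ≈ 45.2112, hence ||A||_2 = sqrt(λ_max) ≈ 6.7239.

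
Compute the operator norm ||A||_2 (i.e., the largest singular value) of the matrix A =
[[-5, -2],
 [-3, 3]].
||A||_2 = sqrt((47 + sqrt(445))/2) ≈ 5.835 (= sqrt(largest eigenvalue of A^T A))

||A||_2 = sigma_max(A) = sqrt(lambda_max(A^T A)). Form the symmetric matrix M = A^T A =
[[34, 1],
 [1, 13]].
Its characteristic polynomial (trace, determinant of M give the coefficients) is
  p(λ) = det(λ I - M) = λ^2 - 47λ + 441.
For λ^2 - 47λ + 441 the discriminant is 445. It is nonnegative but not a perfect square, so the roots are real and irrational: λ = (47 ± sqrt(445))/2 ≈ 34.0475, 12.9525.
So the eigenvalues of A^T A are ≈ 12.9525, 34.0475 (all ≥ 0, as they must be for A^T A). The largest is λ_max = (47 + sqrt(445))/2 ≈ 34.0475, hence ||A||_2 = sqrt(λ_max) = sqrt((47 + sqrt(445))/2) ≈ 5.835.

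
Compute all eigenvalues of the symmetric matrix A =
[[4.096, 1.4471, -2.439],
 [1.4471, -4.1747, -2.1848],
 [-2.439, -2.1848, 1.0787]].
sigma(A) ≈ {-5, 0, 6}

A is real symmetric, so its spectrum consists of real eigenvalues. Expanding the characteristic polynomial of the displayed matrix gives
  det(λ I - A) = p(λ) = λ^3 + (-1)λ^2 + (-30)λ + (0).
Solving p(λ) = 0 yields eigenvalues ≈ -5, 0, 6. (A is shown rounded to 4 decimals, so these recover the underlying integer eigenvalues to within that precision.)
Verification: the trace of A = 1 equals the sum of eigenvalues 1, and det(A) ≈ 0.0007 matches the eigenvalue product 0.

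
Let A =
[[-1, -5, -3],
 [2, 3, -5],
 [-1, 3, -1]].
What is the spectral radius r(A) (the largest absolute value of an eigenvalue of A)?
r(A) ≈ 5.2108

The eigenvalues of A are the roots of its characteristic polynomial. With M = A (coefficients from the trace, the sum of principal 2x2 minors, and det A):
  p(λ) = det(λ I - M) = λ^3 - λ^2 + 17λ + 74.
No integer candidate from the rational root theorem (±divisors of 74) is a root, so the roots are irrational. The cubic discriminant is Δ = -189563 < 0, so there is one real root and a complex-conjugate pair. p(-3) = -13 and p(-2) = 28 have opposite signs, so a root lies in (-3, -2); Newton's method refines it to λ ≈ -2.7253. Dividing out (λ - (-2.7253)) leaves approximately λ^2 - 3.7253λ + 27.1527. For λ^2 - 3.7253λ + 27.1527 the discriminant is -94.7328. It is negative, so the remaining roots are the complex-conjugate pair λ ≈ 1.8627 ± 4.8665i. Their product equals the constant term, so |λ|^2 ≈ 27.1527 and |λ| ≈ 5.2108.
Thus the eigenvalues (to 4 decimals) are -2.7253 (modulus 2.7253); 1.8627 ± 4.8665i (modulus 5.2108). The spectral radius is the largest modulus: r(A) ≈ 5.2108. (Cross-check: r(A) ≤ ||A||_2 ≈ 6.803; equality holds whenever A is normal, though it can also hold for some non-normal A.)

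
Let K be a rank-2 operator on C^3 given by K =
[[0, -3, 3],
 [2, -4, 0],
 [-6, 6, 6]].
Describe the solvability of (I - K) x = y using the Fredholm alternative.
(I - K) is invertible (det(I - K) = -1 ≠ 0), so for every y in C^3 the equation (I - K) x = y has a unique solution.

K has rank 2 and factors as K = U V^T = u1 v1^T + u2 v2^T with u1 = (0, -1, 3), v1 = (-2, 1, 3), u2 = (-1, -1, 1), v2 = (0, 3, -3) (multiplying out reproduces the displayed K). The nonzero eigenvalues of U V^T coincide with those of the 2 x 2 matrix G = V^T U = [[v1·u1, v1·u2], [v2·u1, v2·u2]] = [[8, 4], [-12, -6]], and by the Sylvester determinant identity det(I_3 - U V^T) = det(I_2 - V^T U) = det([[-7, -4], [12, 7]]) = (-7)(7) - (-4)(12) = -1. (Direct check: I - K =
[[1, 3, -3],
 [-2, 5, 0],
 [6, -6, -5]]
has determinant -1.) The finite-dimensional Fredholm alternative says: either (I - K) is invertible, or ker(I - K) ≠ {0} and then range(I - K) = ker((I - K)^*)^⊥, with dim ker(I - K) = dim ker((I - K)^*). Since det(I - K) ≠ 0, 1 is not an eigenvalue of K and ker(I - K) = {0}, so we are in the first case: for every y there is a unique x = (I - K)^(-1) y. (Explicitly, by the Woodbury identity, (I - U V^T)^(-1) = I + U (I_2 - G)^(-1) V^T.)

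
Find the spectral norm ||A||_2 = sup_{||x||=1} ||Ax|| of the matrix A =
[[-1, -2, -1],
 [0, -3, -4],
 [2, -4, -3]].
||A||_2 ≈ 7.4003 (= sqrt(largest eigenvalue of A^T A))

||A||_2 = sigma_max(A) = sqrt(lambda_max(A^T A)). Form the symmetric matrix M = A^T A =
[[5, -6, -5],
 [-6, 29, 26],
 [-5, 26, 26]].
Its characteristic polynomial (trace, sum of principal 2x2 minors, determinant of M give the coefficients) is
  p(λ) = det(λ I - M) = λ^3 - 60λ^2 + 292λ - 289.
No integer candidate from the rational root theorem (±divisors of 289) is a root, so the roots are irrational. The cubic discriminant is Δ = 46550021 > 0, so there are three distinct real roots. p(1) = -56 and p(2) = 63 have opposite signs, so a root lies in (1, 2); Newton's method refines it to λ ≈ 1.3625. p(3) = 74 and p(4) = -17 have opposite signs, so a root lies in (3, 4); Newton's method refines it to λ ≈ 3.873. p(54) = -2017 and p(55) = 646 have opposite signs, so a root lies in (54, 55); Newton's method refines it to λ ≈ 54.7644. Check (Vieta): the three roots sum to 60, matching tr M = 60.
So the eigenvalues of A^T A are ≈ 1.3625, 3.873, 54.7644 (all ≥ 0, as they must be for A^T A). The largest is λ_max ≈ 54.7644, hence ||A||_2 = sqrt(λ_max) ≈ 7.4003.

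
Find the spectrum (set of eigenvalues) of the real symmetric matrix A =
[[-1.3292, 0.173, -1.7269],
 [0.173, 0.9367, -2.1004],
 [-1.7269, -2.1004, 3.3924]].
sigma(A) ≈ {-2, 0, 5}

A is real symmetric, so its spectrum consists of real eigenvalues. Expanding the characteristic polynomial of the displayed matrix gives
  det(λ I - A) = p(λ) = λ^3 + (-3)λ^2 + (-10)λ + (0).
Solving p(λ) = 0 yields eigenvalues ≈ -2, 0, 5. (A is shown rounded to 4 decimals, so these recover the underlying integer eigenvalues to within that precision.)
Verification: the trace of A = 3 equals the sum of eigenvalues 3, and det(A) ≈ 0.0003 matches the eigenvalue product 0.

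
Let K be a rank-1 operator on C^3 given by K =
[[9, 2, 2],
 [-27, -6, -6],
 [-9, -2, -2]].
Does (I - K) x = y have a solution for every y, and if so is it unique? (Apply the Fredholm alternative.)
(I - K) is singular (det(I - K) = 0, i.e. 1 ∈ sigma(K)). (I - K) x = y is solvable iff y ⊥ ker((I - K)^*) = span{(9, 2, 2)}, i.e. iff 9y_1 + 2y_2 + 2y_3 = 0. When solvable, the solutions are x = y + c·(1, -3, -1), c arbitrary (ker(I - K) = span{(1, -3, -1)}, dimension 1).

K has rank 1, so it is an outer product K = u v^T: every row of K is a multiple of one row vector. Reading off the entries, u = (1, -3, -1) and v = (9, 2, 2) (row i of K equals u_i·v^T). A rank-one matrix u v^T satisfies K u = u (v·u) and kills the (2)-dimensional subspace v^⊥, so its characteristic polynomial is lambda^2 (lambda - v·u) with v·u = tr K = 1. Hence the eigenvalues of I - K are 1 (multiplicity 2) and 1 - (1) = 0, so det(I - K) = 0. (Direct check: I - K =
[[-8, -2, -2],
 [27, 7, 6],
 [9, 2, 3]]
has determinant 0.) So 1 is an eigenvalue of K and (I - K) is not invertible. The finite-dimensional Fredholm alternative says: either (I - K) is invertible, or ker(I - K) ≠ {0} and then range(I - K) = ker((I - K)^*)^⊥, with dim ker(I - K) = dim ker((I - K)^*). We are in the second case, so we need both kernels. Kernel of I - K: (I - K) u = u - u (v·u) = u - u = 0, so ker(I - K) = span{u} = span{(1, -3, -1)} (it is exactly 1-dimensional because rank(I - K) = 2). Kernel of the adjoint: K is real, so (I - K)^* = I - K^T = I - v u^T, and (I - v u^T) v = v - v (u·v) = 0; hence ker((I - K)^*) = span{v} = span{(9, 2, 2)}. Therefore (I - K) x = y is solvable iff <y, v> = 0, i.e. iff 9y_1 + 2y_2 + 2y_3 = 0. When this holds, K y = u (v·y) = 0, so (I - K) y = y and x = y is a particular solution; the full solution set is the line x = y + c·u = y + c·(1, -3, -1), c ∈ C.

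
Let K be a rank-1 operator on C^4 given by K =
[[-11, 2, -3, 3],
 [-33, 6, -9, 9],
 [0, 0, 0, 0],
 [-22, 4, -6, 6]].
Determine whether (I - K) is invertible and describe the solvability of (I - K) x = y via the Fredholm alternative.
(I - K) is singular (det(I - K) = 0, i.e. 1 ∈ sigma(K)). (I - K) x = y is solvable iff y ⊥ ker((I - K)^*) = span{(-11, 2, -3, 3)}, i.e. iff -11y_1 + 2y_2 - 3y_3 + 3y_4 = 0. When solvable, the solutions are x = y + c·(1, 3, 0, 2), c arbitrary (ker(I - K) = span{(1, 3, 0, 2)}, dimension 1).

K has rank 1, so it is an outer product K = u v^T: every row of K is a multiple of one row vector. Reading off the entries, u = (1, 3, 0, 2) and v = (-11, 2, -3, 3) (row i of K equals u_i·v^T). A rank-one matrix u v^T satisfies K u = u (v·u) and kills the (3)-dimensional subspace v^⊥, so its characteristic polynomial is lambda^3 (lambda - v·u) with v·u = tr K = 1. Hence the eigenvalues of I - K are 1 (multiplicity 3) and 1 - (1) = 0, so det(I - K) = 0. (Direct check: I - K =
[[12, -2, 3, -3],
 [33, -5, 9, -9],
 [0, 0, 1, 0],
 [22, -4, 6, -5]]
has determinant 0.) So 1 is an eigenvalue of K and (I - K) is not invertible. The finite-dimensional Fredholm alternative says: either (I - K) is invertible, or ker(I - K) ≠ {0} and then range(I - K) = ker((I - K)^*)^⊥, with dim ker(I - K) = dim ker((I - K)^*). We are in the second case, so we need both kernels. Kernel of I - K: (I - K) u = u - u (v·u) = u - u = 0, so ker(I - K) = span{u} = span{(1, 3, 0, 2)} (it is exactly 1-dimensional because rank(I - K) = 3). Kernel of the adjoint: K is real, so (I - K)^* = I - K^T = I - v u^T, and (I - v u^T) v = v - v (u·v) = 0; hence ker((I - K)^*) = span{v} = span{(-11, 2, -3, 3)}. Therefore (I - K) x = y is solvable iff <y, v> = 0, i.e. iff -11y_1 + 2y_2 - 3y_3 + 3y_4 = 0. When this holds, K y = u (v·y) = 0, so (I - K) y = y and x = y is a particular solution; the full solution set is the line x = y + c·u = y + c·(1, 3, 0, 2), c ∈ C.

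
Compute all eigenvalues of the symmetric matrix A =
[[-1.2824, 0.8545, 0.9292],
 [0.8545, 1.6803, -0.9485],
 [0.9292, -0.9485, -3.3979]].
sigma(A) ≈ {-4, -1, 2}

A is real symmetric, so its spectrum consists of real eigenvalues. Expanding the characteristic polynomial of the displayed matrix gives
  det(λ I - A) = p(λ) = λ^3 + (3)λ^2 + (-6)λ + (-8).
Solving p(λ) = 0 yields eigenvalues ≈ -4, -1, 2. (A is shown rounded to 4 decimals, so these recover the underlying integer eigenvalues to within that precision.)
Verification: the trace of A = -3 equals the sum of eigenvalues -3, and det(A) ≈ 7.9996 matches the eigenvalue product 8.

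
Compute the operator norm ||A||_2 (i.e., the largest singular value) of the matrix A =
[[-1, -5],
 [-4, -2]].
||A||_2 = sqrt((46 + sqrt(820))/2) ≈ 6.1088 (= sqrt(largest eigenvalue of A^T A))

||A||_2 = sigma_max(A) = sqrt(lambda_max(A^T A)). Form the symmetric matrix M = A^T A =
[[17, 13],
 [13, 29]].
Its characteristic polynomial (trace, determinant of M give the coefficients) is
  p(λ) = det(λ I - M) = λ^2 - 46λ + 324.
For λ^2 - 46λ + 324 the discriminant is 820. It is nonnegative but not a perfect square, so the roots are real and irrational: λ = (46 ± sqrt(820))/2 ≈ 37.3178, 8.6822.
So the eigenvalues of A^T A are ≈ 8.6822, 37.3178 (all ≥ 0, as they must be for A^T A). The largest is λ_max = (46 + sqrt(820))/2 ≈ 37.3178, hence ||A||_2 = sqrt(λ_max) = sqrt((46 + sqrt(820))/2) ≈ 6.1088.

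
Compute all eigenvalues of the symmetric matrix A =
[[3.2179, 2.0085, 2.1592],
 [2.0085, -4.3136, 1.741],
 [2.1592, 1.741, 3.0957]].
sigma(A) ≈ {-5, 1, 6}

A is real symmetric, so its spectrum consists of real eigenvalues. Expanding the characteristic polynomial of the displayed matrix gives
  det(λ I - A) = p(λ) = λ^3 + (-2)λ^2 + (-29)λ + (30.0014).
Solving p(λ) = 0 yields eigenvalues ≈ -5, 1, 6. (A is shown rounded to 4 decimals, so these recover the underlying integer eigenvalues to within that precision.)
Verification: the trace of A = 2 equals the sum of eigenvalues 2, and det(A) ≈ -30.0014 matches the eigenvalue product -30.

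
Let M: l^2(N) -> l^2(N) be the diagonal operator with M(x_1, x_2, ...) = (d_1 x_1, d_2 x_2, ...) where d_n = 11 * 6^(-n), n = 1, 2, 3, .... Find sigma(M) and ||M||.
sigma(M) = {11 * 6^(-n) : n ≥ 1} ∪ {0}; ||M|| = 11/6

A bounded diagonal operator on l^2 with diagonal entries d_n has spectrum equal to the closure of {d_n : n ≥ 1}: every d_n is an eigenvalue (with eigenvector e_n), so {d_n} ⊂ sigma(M); the spectrum is closed, so its closure is too; and for lambda not in the closure, (M - lambda I) has bounded inverse (the diagonal entries 1/(d_n - lambda) are bounded). For our sequence d_n = 11 * 6^(-n), n = 1, 2, 3, ...:
  - {d_n} = {11 * 6^(-n) : n ≥ 1}; the only limit point is 0
  - closure = {11 * 6^(-n) : n ≥ 1} ∪ {0}
For the norm: a diagonal operator has ||M|| = sup_n |d_n|. Here d_n = 11 * 6^(-n) is positive and decreasing, so sup_n |d_n| = d_1 = 11/6. So ||M|| = 11/6.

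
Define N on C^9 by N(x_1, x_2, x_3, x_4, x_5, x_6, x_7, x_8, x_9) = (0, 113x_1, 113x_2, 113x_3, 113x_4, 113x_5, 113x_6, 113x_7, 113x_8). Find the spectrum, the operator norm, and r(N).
sigma(N) = {0}; ||N|| = 113; r(N) = 0. (N is nilpotent with N^9 = 0.)

On C^9, N is a strictly lower-triangular matrix with 113 on the subdiagonal and zeros elsewhere, so its characteristic polynomial is lambda^9 and every eigenvalue is 0: sigma(N) = {0}. For the operator norm, N e_i = 113e_{i+1} for i = 1, ..., 8 and N e_9 = 0, so the singular values of N are 113 (with multiplicity 8) and 0; hence ||N|| = 113. The spectral radius r(N) = max|lambda| = 0. Note ||N|| > r(N) — characteristic of non-normal nilpotent operators. Indeed N^9 = 0.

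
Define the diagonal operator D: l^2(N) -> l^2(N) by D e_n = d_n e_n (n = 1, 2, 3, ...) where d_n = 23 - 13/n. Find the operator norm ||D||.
||D|| = 23

For a diagonal operator on l^2 with entries d_n, ||D|| = sup_n |d_n|. Here d_1 = 10, d_2 = 33/2, ..., and d_n = 23 - 13/n increases monotonically toward 23. All terms lie in [10, 23), so |d_n| = d_n and the supremum is the limit 23, which is not attained by any individual d_n. Hence ||D|| = 23.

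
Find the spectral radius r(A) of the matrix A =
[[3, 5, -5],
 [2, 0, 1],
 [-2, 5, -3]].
r(A) = (5 + sqrt(61))/2 ≈ 6.4051

The eigenvalues of A are the roots of its characteristic polynomial. With M = A (coefficients from the trace, the sum of principal 2x2 minors, and det A):
  p(λ) = det(λ I - M) = λ^3 - 34λ + 45.
By the rational root theorem any rational root is an integer divisor of 45. Testing λ = 5: p(5) = 125 + 0 - 170 + 45 = 0, so λ = 5 is a root. Dividing out (λ - 5) leaves p(λ) = (λ - 5)(λ^2 + 5λ - 9). For λ^2 + 5λ - 9 the discriminant is 61. It is nonnegative but not a perfect square, so the roots are real and irrational: λ = (-5 ± sqrt(61))/2 ≈ 1.4051, -6.4051.
Thus the eigenvalues (to 4 decimals) are 1.4051 (modulus 1.4051); -6.4051 (modulus 6.4051); 5 (modulus 5). The spectral radius is the largest modulus: r(A) = (5 + sqrt(61))/2 ≈ 6.4051. (Cross-check: r(A) ≤ ||A||_2 ≈ 9.1775; equality holds whenever A is normal, though it can also hold for some non-normal A.)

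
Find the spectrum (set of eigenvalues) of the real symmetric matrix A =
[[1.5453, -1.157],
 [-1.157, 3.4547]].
sigma(A) ≈ {1, 4}

A is real symmetric, so its spectrum consists of real eigenvalues. Expanding the characteristic polynomial of the displayed matrix gives
  det(λ I - A) = p(λ) = λ^2 + (-5)λ + (4).
Solving p(λ) = 0 yields eigenvalues ≈ 1, 4. (A is shown rounded to 4 decimals, so these recover the underlying integer eigenvalues to within that precision.)
Verification: the trace of A = 5 equals the sum of eigenvalues 5, and det(A) ≈ 3.9999 matches the eigenvalue product 4.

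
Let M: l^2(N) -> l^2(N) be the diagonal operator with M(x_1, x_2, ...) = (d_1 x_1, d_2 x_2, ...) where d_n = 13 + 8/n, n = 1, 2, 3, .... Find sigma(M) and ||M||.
sigma(M) = {13 + 8/n : n ≥ 1} ∪ {13}; ||M|| = 21

A bounded diagonal operator on l^2 with diagonal entries d_n has spectrum equal to the closure of {d_n : n ≥ 1}: every d_n is an eigenvalue (with eigenvector e_n), so {d_n} ⊂ sigma(M); the spectrum is closed, so its closure is too; and for lambda not in the closure, (M - lambda I) has bounded inverse (the diagonal entries 1/(d_n - lambda) are bounded). For our sequence d_n = 13 + 8/n, n = 1, 2, 3, ...:
  - {d_n} = {13 + 8/n : n ≥ 1}; the only limit point is 13
  - closure = {13 + 8/n : n ≥ 1} ∪ {13}
For the norm: a diagonal operator has ||M|| = sup_n |d_n|. Here d_n = 13 + 8/n is positive and decreasing, so sup_n |d_n| = d_1 = 13 + 8 = 21. So ||M|| = 21.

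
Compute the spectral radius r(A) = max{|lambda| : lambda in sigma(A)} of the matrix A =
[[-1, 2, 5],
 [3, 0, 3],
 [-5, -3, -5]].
r(A) ≈ 4.9655

The eigenvalues of A are the roots of its characteristic polynomial. With M = A (coefficients from the trace, the sum of principal 2x2 minors, and det A):
  p(λ) = det(λ I - M) = λ^3 + 6λ^2 + 33λ + 54.
No integer candidate from the rational root theorem (±divisors of 54) is a root, so the roots are irrational. The cubic discriminant is Δ = -37476 < 0, so there is one real root and a complex-conjugate pair. p(-3) = -18 and p(-2) = 4 have opposite signs, so a root lies in (-3, -2); Newton's method refines it to λ ≈ -2.1901. Dividing out (λ - (-2.1901)) leaves approximately λ^2 + 3.8099λ + 24.6559. For λ^2 + 3.8099λ + 24.6559 the discriminant is -84.1085. It is negative, so the remaining roots are the complex-conjugate pair λ ≈ -1.9049 ± 4.5855i. Their product equals the constant term, so |λ|^2 ≈ 24.6559 and |λ| ≈ 4.9655.
Thus the eigenvalues (to 4 decimals) are -2.1901 (modulus 2.1901); -1.9049 ± 4.5855i (modulus 4.9655). The spectral radius is the largest modulus: r(A) ≈ 4.9655. (Cross-check: r(A) ≤ ||A||_2 ≈ 9.4211; equality holds whenever A is normal, though it can also hold for some non-normal A.)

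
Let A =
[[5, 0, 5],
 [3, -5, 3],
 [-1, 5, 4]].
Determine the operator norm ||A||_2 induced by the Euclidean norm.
||A||_2 ≈ 8.7587 (= sqrt(largest eigenvalue of A^T A))

||A||_2 = sigma_max(A) = sqrt(lambda_max(A^T A)). Form the symmetric matrix M = A^T A =
[[35, -20, 30],
 [-20, 50, 5],
 [30, 5, 50]].
Its characteristic polynomial (trace, sum of principal 2x2 minors, determinant of M give the coefficients) is
  p(λ) = det(λ I - M) = λ^3 - 135λ^2 + 4675λ - 15625.
No integer candidate from the rational root theorem (±divisors of 15625) is a root, so the roots are irrational. The cubic discriminant is Δ = 6757250000 > 0, so there are three distinct real roots. p(3) = -2788 and p(4) = 979 have opposite signs, so a root lies in (3, 4); Newton's method refines it to λ ≈ 3.7337. p(54) = 629 and p(55) = -500 have opposite signs, so a root lies in (54, 55); Newton's method refines it to λ ≈ 54.5509. p(76) = -1109 and p(77) = 468 have opposite signs, so a root lies in (76, 77); Newton's method refines it to λ ≈ 76.7155. Check (Vieta): the three roots sum to 135, matching tr M = 135.
So the eigenvalues of A^T A are ≈ 3.7337, 54.5509, 76.7155 (all ≥ 0, as they must be for A^T A). The largest is λ_max ≈ 76.7155, hence ||A||_2 = sqrt(λ_max) ≈ 8.7587.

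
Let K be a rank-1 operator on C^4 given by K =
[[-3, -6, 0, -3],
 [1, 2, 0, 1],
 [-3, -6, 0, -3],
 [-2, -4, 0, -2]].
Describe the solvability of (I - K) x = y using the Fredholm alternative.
(I - K) is invertible (det(I - K) = 4 ≠ 0), so for every y in C^4 the equation (I - K) x = y has a unique solution.

K has rank 1, so it is an outer product K = u v^T: every row of K is a multiple of one row vector. Reading off the entries, u = (-3, 1, -3, -2) and v = (1, 2, 0, 1) (row i of K equals u_i·v^T). A rank-one matrix u v^T satisfies K u = u (v·u) and kills the (3)-dimensional subspace v^⊥, so its characteristic polynomial is lambda^3 (lambda - v·u) with v·u = tr K = -3. Hence the eigenvalues of I - K are 1 (multiplicity 3) and 1 - (-3) = 4, so det(I - K) = 4. (Direct check: I - K =
[[4, 6, 0, 3],
 [-1, -1, 0, -1],
 [3, 6, 1, 3],
 [2, 4, 0, 3]]
has determinant 4.) The finite-dimensional Fredholm alternative says: either (I - K) is invertible, or ker(I - K) ≠ {0} and then range(I - K) = ker((I - K)^*)^⊥, with dim ker(I - K) = dim ker((I - K)^*). Since det(I - K) ≠ 0, 1 is not an eigenvalue of K and ker(I - K) = {0}, so we are in the first case: for every y there is a unique x = (I - K)^(-1) y. Explicitly, by the Sherman–Morrison formula, (I - u v^T)^(-1) = I + u v^T/(1 - v·u), i.e. (I - K)^(-1) = I + K/(4).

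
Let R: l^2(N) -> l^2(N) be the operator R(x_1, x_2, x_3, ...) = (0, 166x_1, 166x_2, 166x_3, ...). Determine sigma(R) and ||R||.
sigma(R) = closed disk {z in C : |z| ≤ 166}; ||R|| = 166

Note R = 166·U where U is the unit right shift (U x)_k = x_{k-1} (with x_0 := 0); so ||R|| = 166||U|| and sigma(R) = 166·sigma(U). ||R x||^2 = sum_{k≥1} |166x_k|^2 = 27556||x||^2, so ||R|| = 166 and sigma(R) ⊂ {|z| ≤ 166}. For any |lambda| < 166, the equation (R - lambda I) x = 0 forces x_1 = 0, then 166x_k = lambda x_{k+1} ⇒ x = 0, so R has no eigenvalues. But (R - lambda I) is not surjective for |lambda| < 166: solving (R - lambda I) x = e_1 would require x_n proportional to (lambda/166)^(-n), which is not in l^2. So every |lambda| < 166 lies in the residual spectrum. The boundary |lambda| = 166 is in the approximate point spectrum (the spectrum is closed). Hence sigma(R) is the closed disk of radius 166.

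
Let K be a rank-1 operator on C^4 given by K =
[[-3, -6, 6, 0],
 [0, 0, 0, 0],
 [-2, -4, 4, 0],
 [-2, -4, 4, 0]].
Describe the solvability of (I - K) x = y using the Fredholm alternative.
(I - K) is singular (det(I - K) = 0, i.e. 1 ∈ sigma(K)). (I - K) x = y is solvable iff y ⊥ ker((I - K)^*) = span{(-1, -2, 2, 0)}, i.e. iff -y_1 - 2y_2 + 2y_3 = 0. When solvable, the solutions are x = y + c·(3, 0, 2, 2), c arbitrary (ker(I - K) = span{(3, 0, 2, 2)}, dimension 1).

K has rank 1, so it is an outer product K = u v^T: every row of K is a multiple of one row vector. Reading off the entries, u = (3, 0, 2, 2) and v = (-1, -2, 2, 0) (row i of K equals u_i·v^T). A rank-one matrix u v^T satisfies K u = u (v·u) and kills the (3)-dimensional subspace v^⊥, so its characteristic polynomial is lambda^3 (lambda - v·u) with v·u = tr K = 1. Hence the eigenvalues of I - K are 1 (multiplicity 3) and 1 - (1) = 0, so det(I - K) = 0. (Direct check: I - K =
[[4, 6, -6, 0],
 [0, 1, 0, 0],
 [2, 4, -3, 0],
 [2, 4, -4, 1]]
has determinant 0.) So 1 is an eigenvalue of K and (I - K) is not invertible. The finite-dimensional Fredholm alternative says: either (I - K) is invertible, or ker(I - K) ≠ {0} and then range(I - K) = ker((I - K)^*)^⊥, with dim ker(I - K) = dim ker((I - K)^*). We are in the second case, so we need both kernels. Kernel of I - K: (I - K) u = u - u (v·u) = u - u = 0, so ker(I - K) = span{u} = span{(3, 0, 2, 2)} (it is exactly 1-dimensional because rank(I - K) = 3). Kernel of the adjoint: K is real, so (I - K)^* = I - K^T = I - v u^T, and (I - v u^T) v = v - v (u·v) = 0; hence ker((I - K)^*) = span{v} = span{(-1, -2, 2, 0)}. Therefore (I - K) x = y is solvable iff <y, v> = 0, i.e. iff -y_1 - 2y_2 + 2y_3 = 0. When this holds, K y = u (v·y) = 0, so (I - K) y = y and x = y is a particular solution; the full solution set is the line x = y + c·u = y + c·(3, 0, 2, 2), c ∈ C.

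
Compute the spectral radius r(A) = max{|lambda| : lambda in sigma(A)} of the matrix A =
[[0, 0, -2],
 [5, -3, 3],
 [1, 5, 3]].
r(A) ≈ 5.6492

The eigenvalues of A are the roots of its characteristic polynomial. With M = A (coefficients from the trace, the sum of principal 2x2 minors, and det A):
  p(λ) = det(λ I - M) = λ^3 - 22λ + 56.
No integer candidate from the rational root theorem (±divisors of 56) is a root, so the roots are irrational. The cubic discriminant is Δ = -42080 < 0, so there is one real root and a complex-conjugate pair. p(-6) = -28 and p(-5) = 41 have opposite signs, so a root lies in (-6, -5); Newton's method refines it to λ ≈ -5.6492. Dividing out (λ - (-5.6492)) leaves approximately λ^2 - 5.6492λ + 9.913. For λ^2 - 5.6492λ + 9.913 the discriminant is -7.7389. It is negative, so the remaining roots are the complex-conjugate pair λ ≈ 2.8246 ± 1.3909i. Their product equals the constant term, so |λ|^2 ≈ 9.913 and |λ| ≈ 3.1485.
Thus the eigenvalues (to 4 decimals) are -5.6492 (modulus 5.6492); 2.8246 ± 1.3909i (modulus 3.1485). The spectral radius is the largest modulus: r(A) ≈ 5.6492. (Cross-check: r(A) ≤ ||A||_2 ≈ 6.626; equality holds whenever A is normal, though it can also hold for some non-normal A.)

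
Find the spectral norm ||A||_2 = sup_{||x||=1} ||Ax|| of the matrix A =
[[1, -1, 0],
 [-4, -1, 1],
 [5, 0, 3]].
||A||_2 ≈ 6.7504 (= sqrt(largest eigenvalue of A^T A))

||A||_2 = sigma_max(A) = sqrt(lambda_max(A^T A)). Form the symmetric matrix M = A^T A =
[[42, 3, 11],
 [3, 2, -1],
 [11, -1, 10]].
Its characteristic polynomial (trace, sum of principal 2x2 minors, determinant of M give the coefficients) is
  p(λ) = det(λ I - M) = λ^3 - 54λ^2 + 393λ - 400.
No integer candidate from the rational root theorem (±divisors of 400) is a root, so the roots are irrational. The cubic discriminant is Δ = 104115456 > 0, so there are three distinct real roots. p(1) = -60 and p(2) = 178 have opposite signs, so a root lies in (1, 2); Newton's method refines it to λ ≈ 1.2166. p(7) = 48 and p(8) = -200 have opposite signs, so a root lies in (7, 8); Newton's method refines it to λ ≈ 7.2152. p(45) = -940 and p(46) = 750 have opposite signs, so a root lies in (45, 46); Newton's method refines it to λ ≈ 45.5682. Check (Vieta): the three roots sum to 54, matching tr M = 54.
So the eigenvalues of A^T A are ≈ 1.2166, 7.2152, 45.5682 (all ≥ 0, as they must be for A^T A). The largest is λ_max ≈ 45.5682, hence ||A||_2 = sqrt(λ_max) ≈ 6.7504.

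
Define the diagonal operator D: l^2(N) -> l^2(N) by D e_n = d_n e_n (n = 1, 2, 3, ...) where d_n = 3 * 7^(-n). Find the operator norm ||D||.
||D|| = 3/7 (attained at n = 1)

For D diagonal, ||D|| = sup_n |d_n|. The sequence d_n = 3 * 7^(-n) is positive and strictly decreasing (ratio 7^(-1) < 1), so the supremum is d_1 = 3/7. Hence ||D|| = 3/7.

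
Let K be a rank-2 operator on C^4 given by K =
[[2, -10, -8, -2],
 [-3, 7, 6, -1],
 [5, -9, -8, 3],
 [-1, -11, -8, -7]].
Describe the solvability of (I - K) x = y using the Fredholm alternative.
(I - K) is invertible (det(I - K) = 17 ≠ 0), so for every y in C^4 the equation (I - K) x = y has a unique solution.

K has rank 2 and factors as K = U V^T = u1 v1^T + u2 v2^T with u1 = (2, -2, 3, 1), v1 = (2, -2, -2, 2), u2 = (2, -1, 1, 3), v2 = (-1, -3, -2, -3) (multiplying out reproduces the displayed K). The nonzero eigenvalues of U V^T coincide with those of the 2 x 2 matrix G = V^T U = [[v1·u1, v1·u2], [v2·u1, v2·u2]] = [[4, 10], [-5, -10]], and by the Sylvester determinant identity det(I_4 - U V^T) = det(I_2 - V^T U) = det([[-3, -10], [5, 11]]) = (-3)(11) - (-10)(5) = 17. (Direct check: I - K =
[[-1, 10, 8, 2],
 [3, -6, -6, 1],
 [-5, 9, 9, -3],
 [1, 11, 8, 8]]
has determinant 17.) The finite-dimensional Fredholm alternative says: either (I - K) is invertible, or ker(I - K) ≠ {0} and then range(I - K) = ker((I - K)^*)^⊥, with dim ker(I - K) = dim ker((I - K)^*). Since det(I - K) ≠ 0, 1 is not an eigenvalue of K and ker(I - K) = {0}, so we are in the first case: for every y there is a unique x = (I - K)^(-1) y. (Explicitly, by the Woodbury identity, (I - U V^T)^(-1) = I + U (I_2 - G)^(-1) V^T.)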